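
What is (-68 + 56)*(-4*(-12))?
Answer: -576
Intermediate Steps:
(-68 + 56)*(-4*(-12)) = -12*48 = -576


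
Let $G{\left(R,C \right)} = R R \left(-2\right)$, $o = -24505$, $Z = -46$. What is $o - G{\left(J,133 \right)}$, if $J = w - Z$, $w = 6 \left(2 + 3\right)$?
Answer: $-12953$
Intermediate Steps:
$w = 30$ ($w = 6 \cdot 5 = 30$)
$J = 76$ ($J = 30 - -46 = 30 + 46 = 76$)
$G{\left(R,C \right)} = - 2 R^{2}$ ($G{\left(R,C \right)} = R \left(- 2 R\right) = - 2 R^{2}$)
$o - G{\left(J,133 \right)} = -24505 - - 2 \cdot 76^{2} = -24505 - \left(-2\right) 5776 = -24505 - -11552 = -24505 + 11552 = -12953$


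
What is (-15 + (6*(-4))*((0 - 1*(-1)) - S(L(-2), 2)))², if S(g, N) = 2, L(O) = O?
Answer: 81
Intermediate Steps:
(-15 + (6*(-4))*((0 - 1*(-1)) - S(L(-2), 2)))² = (-15 + (6*(-4))*((0 - 1*(-1)) - 1*2))² = (-15 - 24*((0 + 1) - 2))² = (-15 - 24*(1 - 2))² = (-15 - 24*(-1))² = (-15 + 24)² = 9² = 81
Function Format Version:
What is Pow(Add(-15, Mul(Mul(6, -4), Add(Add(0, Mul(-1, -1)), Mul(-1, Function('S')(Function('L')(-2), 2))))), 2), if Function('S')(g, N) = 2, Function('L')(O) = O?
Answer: 81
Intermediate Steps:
Pow(Add(-15, Mul(Mul(6, -4), Add(Add(0, Mul(-1, -1)), Mul(-1, Function('S')(Function('L')(-2), 2))))), 2) = Pow(Add(-15, Mul(Mul(6, -4), Add(Add(0, Mul(-1, -1)), Mul(-1, 2)))), 2) = Pow(Add(-15, Mul(-24, Add(Add(0, 1), -2))), 2) = Pow(Add(-15, Mul(-24, Add(1, -2))), 2) = Pow(Add(-15, Mul(-24, -1)), 2) = Pow(Add(-15, 24), 2) = Pow(9, 2) = 81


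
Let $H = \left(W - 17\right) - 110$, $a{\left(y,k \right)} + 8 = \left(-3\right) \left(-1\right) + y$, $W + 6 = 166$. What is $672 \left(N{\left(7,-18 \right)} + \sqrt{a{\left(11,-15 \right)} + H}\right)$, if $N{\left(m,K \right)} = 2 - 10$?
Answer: $-5376 + 672 \sqrt{39} \approx -1179.4$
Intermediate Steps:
$W = 160$ ($W = -6 + 166 = 160$)
$a{\left(y,k \right)} = -5 + y$ ($a{\left(y,k \right)} = -8 + \left(\left(-3\right) \left(-1\right) + y\right) = -8 + \left(3 + y\right) = -5 + y$)
$H = 33$ ($H = \left(160 - 17\right) - 110 = 143 - 110 = 33$)
$N{\left(m,K \right)} = -8$
$672 \left(N{\left(7,-18 \right)} + \sqrt{a{\left(11,-15 \right)} + H}\right) = 672 \left(-8 + \sqrt{\left(-5 + 11\right) + 33}\right) = 672 \left(-8 + \sqrt{6 + 33}\right) = 672 \left(-8 + \sqrt{39}\right) = -5376 + 672 \sqrt{39}$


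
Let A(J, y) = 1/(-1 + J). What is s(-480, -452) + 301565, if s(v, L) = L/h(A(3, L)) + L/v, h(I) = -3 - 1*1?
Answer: 36201473/120 ≈ 3.0168e+5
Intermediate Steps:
h(I) = -4 (h(I) = -3 - 1 = -4)
s(v, L) = -L/4 + L/v (s(v, L) = L/(-4) + L/v = L*(-¼) + L/v = -L/4 + L/v)
s(-480, -452) + 301565 = (-¼*(-452) - 452/(-480)) + 301565 = (113 - 452*(-1/480)) + 301565 = (113 + 113/120) + 301565 = 13673/120 + 301565 = 36201473/120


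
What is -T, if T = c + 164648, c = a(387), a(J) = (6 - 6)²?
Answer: -164648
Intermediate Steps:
a(J) = 0 (a(J) = 0² = 0)
c = 0
T = 164648 (T = 0 + 164648 = 164648)
-T = -1*164648 = -164648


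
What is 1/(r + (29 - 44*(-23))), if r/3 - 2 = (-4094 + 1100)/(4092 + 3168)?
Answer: 1210/1265373 ≈ 0.00095624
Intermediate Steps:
r = 5763/1210 (r = 6 + 3*((-4094 + 1100)/(4092 + 3168)) = 6 + 3*(-2994/7260) = 6 + 3*(-2994*1/7260) = 6 + 3*(-499/1210) = 6 - 1497/1210 = 5763/1210 ≈ 4.7628)
1/(r + (29 - 44*(-23))) = 1/(5763/1210 + (29 - 44*(-23))) = 1/(5763/1210 + (29 + 1012)) = 1/(5763/1210 + 1041) = 1/(1265373/1210) = 1210/1265373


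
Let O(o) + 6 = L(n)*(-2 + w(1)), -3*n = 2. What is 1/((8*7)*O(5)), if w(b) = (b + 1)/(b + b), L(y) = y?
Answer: -3/896 ≈ -0.0033482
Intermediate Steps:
n = -⅔ (n = -⅓*2 = -⅔ ≈ -0.66667)
w(b) = (1 + b)/(2*b) (w(b) = (1 + b)/((2*b)) = (1 + b)*(1/(2*b)) = (1 + b)/(2*b))
O(o) = -16/3 (O(o) = -6 - 2*(-2 + (½)*(1 + 1)/1)/3 = -6 - 2*(-2 + (½)*1*2)/3 = -6 - 2*(-2 + 1)/3 = -6 - ⅔*(-1) = -6 + ⅔ = -16/3)
1/((8*7)*O(5)) = 1/((8*7)*(-16/3)) = 1/(56*(-16/3)) = 1/(-896/3) = -3/896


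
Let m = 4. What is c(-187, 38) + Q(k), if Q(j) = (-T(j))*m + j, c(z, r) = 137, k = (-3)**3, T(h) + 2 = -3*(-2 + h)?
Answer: -230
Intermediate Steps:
T(h) = 4 - 3*h (T(h) = -2 - 3*(-2 + h) = -2 + (6 - 3*h) = 4 - 3*h)
k = -27
Q(j) = -16 + 13*j (Q(j) = -(4 - 3*j)*4 + j = (-4 + 3*j)*4 + j = (-16 + 12*j) + j = -16 + 13*j)
c(-187, 38) + Q(k) = 137 + (-16 + 13*(-27)) = 137 + (-16 - 351) = 137 - 367 = -230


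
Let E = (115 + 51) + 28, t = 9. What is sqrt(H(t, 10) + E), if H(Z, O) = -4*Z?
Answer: sqrt(158) ≈ 12.570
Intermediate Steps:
E = 194 (E = 166 + 28 = 194)
sqrt(H(t, 10) + E) = sqrt(-4*9 + 194) = sqrt(-36 + 194) = sqrt(158)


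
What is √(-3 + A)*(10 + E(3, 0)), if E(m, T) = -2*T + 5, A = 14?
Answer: 15*√11 ≈ 49.749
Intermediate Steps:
E(m, T) = 5 - 2*T
√(-3 + A)*(10 + E(3, 0)) = √(-3 + 14)*(10 + (5 - 2*0)) = √11*(10 + (5 + 0)) = √11*(10 + 5) = √11*15 = 15*√11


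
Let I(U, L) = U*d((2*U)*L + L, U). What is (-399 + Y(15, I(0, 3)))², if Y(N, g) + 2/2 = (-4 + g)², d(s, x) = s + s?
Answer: 147456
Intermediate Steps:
d(s, x) = 2*s
I(U, L) = U*(2*L + 4*L*U) (I(U, L) = U*(2*((2*U)*L + L)) = U*(2*(2*L*U + L)) = U*(2*(L + 2*L*U)) = U*(2*L + 4*L*U))
Y(N, g) = -1 + (-4 + g)²
(-399 + Y(15, I(0, 3)))² = (-399 + (-1 + (-4 + 2*3*0*(1 + 2*0))²))² = (-399 + (-1 + (-4 + 2*3*0*(1 + 0))²))² = (-399 + (-1 + (-4 + 2*3*0*1)²))² = (-399 + (-1 + (-4 + 0)²))² = (-399 + (-1 + (-4)²))² = (-399 + (-1 + 16))² = (-399 + 15)² = (-384)² = 147456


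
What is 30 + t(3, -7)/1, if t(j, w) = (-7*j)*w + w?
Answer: 170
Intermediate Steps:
t(j, w) = w - 7*j*w (t(j, w) = -7*j*w + w = w - 7*j*w)
30 + t(3, -7)/1 = 30 - 7*(1 - 7*3)/1 = 30 - 7*(1 - 21)*1 = 30 - 7*(-20)*1 = 30 + 140*1 = 30 + 140 = 170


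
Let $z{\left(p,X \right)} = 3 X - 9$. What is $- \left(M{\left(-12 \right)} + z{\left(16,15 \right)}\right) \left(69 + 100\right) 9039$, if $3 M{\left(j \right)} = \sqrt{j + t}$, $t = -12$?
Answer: $-54993276 - 1018394 i \sqrt{6} \approx -5.4993 \cdot 10^{7} - 2.4945 \cdot 10^{6} i$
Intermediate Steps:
$M{\left(j \right)} = \frac{\sqrt{-12 + j}}{3}$ ($M{\left(j \right)} = \frac{\sqrt{j - 12}}{3} = \frac{\sqrt{-12 + j}}{3}$)
$z{\left(p,X \right)} = -9 + 3 X$
$- \left(M{\left(-12 \right)} + z{\left(16,15 \right)}\right) \left(69 + 100\right) 9039 = - \left(\frac{\sqrt{-12 - 12}}{3} + \left(-9 + 3 \cdot 15\right)\right) \left(69 + 100\right) 9039 = - \left(\frac{\sqrt{-24}}{3} + \left(-9 + 45\right)\right) 169 \cdot 9039 = - \left(\frac{2 i \sqrt{6}}{3} + 36\right) 169 \cdot 9039 = - \left(36 + \frac{2 i \sqrt{6}}{3}\right) 169 \cdot 9039 = - \left(6084 + \frac{338 i \sqrt{6}}{3}\right) 9039 = - (54993276 + 1018394 i \sqrt{6}) = -54993276 - 1018394 i \sqrt{6}$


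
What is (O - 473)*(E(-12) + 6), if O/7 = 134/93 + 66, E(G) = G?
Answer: 170/31 ≈ 5.4839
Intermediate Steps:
O = 43904/93 (O = 7*(134/93 + 66) = 7*(6272/93) = 43904/93 ≈ 472.09)
(O - 473)*(E(-12) + 6) = (43904/93 - 473)*(-12 + 6) = -85/93*(-6) = 170/31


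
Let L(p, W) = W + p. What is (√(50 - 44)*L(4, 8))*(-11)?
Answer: -132*√6 ≈ -323.33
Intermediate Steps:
(√(50 - 44)*L(4, 8))*(-11) = (√(50 - 44)*(8 + 4))*(-11) = (√6*12)*(-11) = (12*√6)*(-11) = -132*√6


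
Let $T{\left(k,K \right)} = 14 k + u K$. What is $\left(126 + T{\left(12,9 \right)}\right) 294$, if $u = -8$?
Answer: $65268$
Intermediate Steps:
$T{\left(k,K \right)} = - 8 K + 14 k$ ($T{\left(k,K \right)} = 14 k - 8 K = - 8 K + 14 k$)
$\left(126 + T{\left(12,9 \right)}\right) 294 = \left(126 + \left(\left(-8\right) 9 + 14 \cdot 12\right)\right) 294 = \left(126 + \left(-72 + 168\right)\right) 294 = \left(126 + 96\right) 294 = 222 \cdot 294 = 65268$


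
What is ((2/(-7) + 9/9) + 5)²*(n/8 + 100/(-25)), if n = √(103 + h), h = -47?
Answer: -6400/49 + 400*√14/49 ≈ -100.07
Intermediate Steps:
n = 2*√14 (n = √(103 - 47) = √56 = 2*√14 ≈ 7.4833)
((2/(-7) + 9/9) + 5)²*(n/8 + 100/(-25)) = ((2/(-7) + 9/9) + 5)²*((2*√14)/8 + 100/(-25)) = ((2*(-⅐) + 9*(⅑)) + 5)²*((2*√14)*(⅛) + 100*(-1/25)) = ((-2/7 + 1) + 5)²*(√14/4 - 4) = (5/7 + 5)²*(-4 + √14/4) = (40/7)²*(-4 + √14/4) = 1600*(-4 + √14/4)/49 = -6400/49 + 400*√14/49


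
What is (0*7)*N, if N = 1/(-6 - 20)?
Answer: 0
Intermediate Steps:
N = -1/26 (N = 1/(-26) = -1/26 ≈ -0.038462)
(0*7)*N = (0*7)*(-1/26) = 0*(-1/26) = 0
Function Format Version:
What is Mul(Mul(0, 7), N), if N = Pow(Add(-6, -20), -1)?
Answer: 0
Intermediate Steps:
N = Rational(-1, 26) (N = Pow(-26, -1) = Rational(-1, 26) ≈ -0.038462)
Mul(Mul(0, 7), N) = Mul(Mul(0, 7), Rational(-1, 26)) = Mul(0, Rational(-1, 26)) = 0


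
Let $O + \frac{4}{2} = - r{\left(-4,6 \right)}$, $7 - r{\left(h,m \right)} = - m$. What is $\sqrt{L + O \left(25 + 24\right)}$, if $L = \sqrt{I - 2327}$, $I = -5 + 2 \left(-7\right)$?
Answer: $\sqrt{-735 + i \sqrt{2346}} \approx 0.8928 + 27.126 i$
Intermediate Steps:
$r{\left(h,m \right)} = 7 + m$ ($r{\left(h,m \right)} = 7 - - m = 7 + m$)
$O = -15$ ($O = -2 - \left(7 + 6\right) = -2 - 13 = -15$)
$I = -19$ ($I = -5 - 14 = -19$)
$L = i \sqrt{2346}$ ($L = \sqrt{-19 - 2327} = \sqrt{-2346} = i \sqrt{2346} \approx 48.436 i$)
$\sqrt{L + O \left(25 + 24\right)} = \sqrt{i \sqrt{2346} - 15 \left(25 + 24\right)} = \sqrt{i \sqrt{2346} - 735} = \sqrt{-735 + i \sqrt{2346}}$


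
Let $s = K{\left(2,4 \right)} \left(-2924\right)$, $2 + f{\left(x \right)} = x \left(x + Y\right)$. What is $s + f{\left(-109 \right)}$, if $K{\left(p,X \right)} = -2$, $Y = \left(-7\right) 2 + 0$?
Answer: $19253$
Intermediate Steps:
$Y = -14$ ($Y = -14 + 0 = -14$)
$f{\left(x \right)} = -2 + x \left(-14 + x\right)$ ($f{\left(x \right)} = -2 + x \left(x - 14\right) = -2 + x \left(-14 + x\right)$)
$s = 5848$ ($s = \left(-2\right) \left(-2924\right) = 5848$)
$s + f{\left(-109 \right)} = 5848 - \left(-1524 - 11881\right) = 5848 + \left(-2 + 11881 + 1526\right) = 5848 + 13405 = 19253$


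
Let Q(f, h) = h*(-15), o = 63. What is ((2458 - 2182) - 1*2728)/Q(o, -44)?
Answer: -613/165 ≈ -3.7152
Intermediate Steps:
Q(f, h) = -15*h
((2458 - 2182) - 1*2728)/Q(o, -44) = ((2458 - 2182) - 1*2728)/((-15*(-44))) = (276 - 2728)/660 = -2452*1/660 = -613/165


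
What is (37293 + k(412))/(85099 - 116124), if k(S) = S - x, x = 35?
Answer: -7534/6205 ≈ -1.2142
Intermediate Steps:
k(S) = -35 + S (k(S) = S - 1*35 = S - 35 = -35 + S)
(37293 + k(412))/(85099 - 116124) = (37293 + (-35 + 412))/(85099 - 116124) = (37293 + 377)/(-31025) = 37670*(-1/31025) = -7534/6205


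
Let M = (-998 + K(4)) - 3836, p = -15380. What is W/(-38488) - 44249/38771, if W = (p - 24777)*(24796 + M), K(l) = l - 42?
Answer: 1611853639/77542 ≈ 20787.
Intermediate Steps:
K(l) = -42 + l
M = -4872 (M = (-998 + (-42 + 4)) - 3836 = (-998 - 38) - 3836 = -1036 - 3836 = -4872)
W = -800088068 (W = (-15380 - 24777)*(24796 - 4872) = -40157*19924 = -800088068)
W/(-38488) - 44249/38771 = -800088068/(-38488) - 44249/38771 = -800088068*(-1/38488) - 44249*1/38771 = 11766001/566 - 44249/38771 = 1611853639/77542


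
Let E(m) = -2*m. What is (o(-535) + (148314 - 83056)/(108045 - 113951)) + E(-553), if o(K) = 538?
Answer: 4822103/2953 ≈ 1633.0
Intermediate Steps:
(o(-535) + (148314 - 83056)/(108045 - 113951)) + E(-553) = (538 + (148314 - 83056)/(108045 - 113951)) - 2*(-553) = (538 + 65258/(-5906)) + 1106 = (538 + 65258*(-1/5906)) + 1106 = (538 - 32629/2953) + 1106 = 1556085/2953 + 1106 = 4822103/2953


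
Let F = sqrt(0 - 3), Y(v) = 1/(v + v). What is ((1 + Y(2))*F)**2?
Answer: -75/16 ≈ -4.6875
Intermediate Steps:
Y(v) = 1/(2*v)
F = I*sqrt(3) (F = sqrt(-3) = I*sqrt(3) ≈ 1.732*I)
((1 + Y(2))*F)**2 = ((1 + (1/2)/2)*(I*sqrt(3)))**2 = ((1 + (1/2)*(1/2))*(I*sqrt(3)))**2 = ((1 + 1/4)*(I*sqrt(3)))**2 = (5*(I*sqrt(3))/4)**2 = (5*I*sqrt(3)/4)**2 = -75/16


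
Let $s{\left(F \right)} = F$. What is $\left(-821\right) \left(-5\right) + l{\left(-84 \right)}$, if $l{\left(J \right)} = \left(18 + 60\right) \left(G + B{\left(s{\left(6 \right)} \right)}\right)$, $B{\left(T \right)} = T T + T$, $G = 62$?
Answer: $12217$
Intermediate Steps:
$B{\left(T \right)} = T + T^{2}$ ($B{\left(T \right)} = T^{2} + T = T + T^{2}$)
$l{\left(J \right)} = 8112$ ($l{\left(J \right)} = \left(18 + 60\right) \left(62 + 6 \left(1 + 6\right)\right) = 78 \left(62 + 6 \cdot 7\right) = 78 \left(62 + 42\right) = 78 \cdot 104 = 8112$)
$\left(-821\right) \left(-5\right) + l{\left(-84 \right)} = \left(-821\right) \left(-5\right) + 8112 = 4105 + 8112 = 12217$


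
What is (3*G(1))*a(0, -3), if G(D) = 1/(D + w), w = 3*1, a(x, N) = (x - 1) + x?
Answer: -¾ ≈ -0.75000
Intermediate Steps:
a(x, N) = -1 + 2*x (a(x, N) = (-1 + x) + x = -1 + 2*x)
w = 3
G(D) = 1/(3 + D) (G(D) = 1/(D + 3) = 1/(3 + D))
(3*G(1))*a(0, -3) = (3/(3 + 1))*(-1 + 2*0) = (3/4)*(-1 + 0) = (3*(¼))*(-1) = (¾)*(-1) = -¾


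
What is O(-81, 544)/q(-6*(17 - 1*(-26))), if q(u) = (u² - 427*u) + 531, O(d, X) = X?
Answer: 544/177261 ≈ 0.0030689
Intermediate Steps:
q(u) = 531 + u² - 427*u
O(-81, 544)/q(-6*(17 - 1*(-26))) = 544/(531 + (-6*(17 - 1*(-26)))² - (-2562)*(17 - 1*(-26))) = 544/(531 + (-6*(17 + 26))² - (-2562)*(17 + 26)) = 544/(531 + (-6*43)² - (-2562)*43) = 544/(531 + (-258)² - 427*(-258)) = 544/(531 + 66564 + 110166) = 544/177261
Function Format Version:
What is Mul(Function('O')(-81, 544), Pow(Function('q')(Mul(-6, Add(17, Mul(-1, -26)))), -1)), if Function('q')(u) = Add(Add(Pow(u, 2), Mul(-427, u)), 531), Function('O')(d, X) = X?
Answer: Rational(544, 177261) ≈ 0.0030689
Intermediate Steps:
Function('q')(u) = Add(531, Pow(u, 2), Mul(-427, u))
Mul(Function('O')(-81, 544), Pow(Function('q')(Mul(-6, Add(17, Mul(-1, -26)))), -1)) = Mul(544, Pow(Add(531, Pow(Mul(-6, Add(17, Mul(-1, -26))), 2), Mul(-427, Mul(-6, Add(17, Mul(-1, -26))))), -1)) = Mul(544, Pow(Add(531, Pow(Mul(-6, Add(17, 26)), 2), Mul(-427, Mul(-6, Add(17, 26)))), -1)) = Mul(544, Pow(Add(531, Pow(Mul(-6, 43), 2), Mul(-427, Mul(-6, 43))), -1)) = Mul(544, Pow(Add(531, Pow(-258, 2), Mul(-427, -258)), -1)) = Mul(544, Pow(Add(531, 66564, 110166), -1)) = Mul(544, Pow(177261, -1)) = Mul(544, Rational(1, 177261)) = Rational(544, 177261)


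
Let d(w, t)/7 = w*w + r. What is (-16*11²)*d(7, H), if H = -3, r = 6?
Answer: -745360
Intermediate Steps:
d(w, t) = 42 + 7*w² (d(w, t) = 7*(w*w + 6) = 7*(w² + 6) = 7*(6 + w²) = 42 + 7*w²)
(-16*11²)*d(7, H) = (-16*11²)*(42 + 7*7²) = (-16*121)*(42 + 7*49) = -1936*(42 + 343) = -1936*385 = -745360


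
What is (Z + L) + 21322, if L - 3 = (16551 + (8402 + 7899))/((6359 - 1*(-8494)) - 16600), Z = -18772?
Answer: 4427239/1747 ≈ 2534.2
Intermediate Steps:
L = -27611/1747 (L = 3 + (16551 + (8402 + 7899))/((6359 - 1*(-8494)) - 16600) = 3 + (16551 + 16301)/((6359 + 8494) - 16600) = 3 + 32852/(14853 - 16600) = 3 + 32852/(-1747) = 3 + 32852*(-1/1747) = 3 - 32852/1747 = -27611/1747 ≈ -15.805)
(Z + L) + 21322 = (-18772 - 27611/1747) + 21322 = -32822295/1747 + 21322 = 4427239/1747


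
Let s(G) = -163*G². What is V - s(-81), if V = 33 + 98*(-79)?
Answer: 1061734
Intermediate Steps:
V = -7709 (V = 33 - 7742 = -7709)
V - s(-81) = -7709 - (-163)*(-81)² = -7709 - (-163)*6561 = -7709 - 1*(-1069443) = -7709 + 1069443 = 1061734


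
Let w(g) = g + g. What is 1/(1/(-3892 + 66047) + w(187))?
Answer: 62155/23245971 ≈ 0.0026738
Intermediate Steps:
w(g) = 2*g
1/(1/(-3892 + 66047) + w(187)) = 1/(1/(-3892 + 66047) + 2*187) = 1/(1/62155 + 374) = 1/(23245971/62155) = 62155/23245971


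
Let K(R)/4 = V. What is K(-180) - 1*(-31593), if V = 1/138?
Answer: 2179919/69 ≈ 31593.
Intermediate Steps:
V = 1/138 ≈ 0.0072464
K(R) = 2/69 (K(R) = 4*(1/138) = 2/69)
K(-180) - 1*(-31593) = 2/69 - 1*(-31593) = 2/69 + 31593 = 2179919/69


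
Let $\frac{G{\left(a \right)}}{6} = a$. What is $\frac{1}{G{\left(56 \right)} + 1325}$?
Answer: $\frac{1}{1661} \approx 0.00060205$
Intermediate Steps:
$G{\left(a \right)} = 6 a$
$\frac{1}{G{\left(56 \right)} + 1325} = \frac{1}{6 \cdot 56 + 1325} = \frac{1}{336 + 1325} = \frac{1}{1661}$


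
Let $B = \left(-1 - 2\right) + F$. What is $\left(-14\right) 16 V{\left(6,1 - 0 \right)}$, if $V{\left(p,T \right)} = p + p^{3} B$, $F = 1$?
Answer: $95424$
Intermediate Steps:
$B = -2$ ($B = \left(-1 - 2\right) + 1 = -3 + 1 = -2$)
$V{\left(p,T \right)} = p - 2 p^{3}$ ($V{\left(p,T \right)} = p + p^{3} \left(-2\right) = p - 2 p^{3}$)
$\left(-14\right) 16 V{\left(6,1 - 0 \right)} = \left(-14\right) 16 \left(6 - 2 \cdot 6^{3}\right) = - 224 \left(6 - 432\right) = \left(-224\right) \left(-426\right) = 95424$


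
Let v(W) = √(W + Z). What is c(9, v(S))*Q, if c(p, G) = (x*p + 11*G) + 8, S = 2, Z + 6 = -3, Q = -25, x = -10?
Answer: 2050 - 275*I*√7 ≈ 2050.0 - 727.58*I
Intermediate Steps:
Z = -9 (Z = -6 - 3 = -9)
v(W) = √(-9 + W) (v(W) = √(W - 9) = √(-9 + W))
c(p, G) = 8 - 10*p + 11*G (c(p, G) = (-10*p + 11*G) + 8 = 8 - 10*p + 11*G)
c(9, v(S))*Q = (8 - 10*9 + 11*√(-9 + 2))*(-25) = (8 - 90 + 11*√(-7))*(-25) = (8 - 90 + 11*(I*√7))*(-25) = (8 - 90 + 11*I*√7)*(-25) = (-82 + 11*I*√7)*(-25) = 2050 - 275*I*√7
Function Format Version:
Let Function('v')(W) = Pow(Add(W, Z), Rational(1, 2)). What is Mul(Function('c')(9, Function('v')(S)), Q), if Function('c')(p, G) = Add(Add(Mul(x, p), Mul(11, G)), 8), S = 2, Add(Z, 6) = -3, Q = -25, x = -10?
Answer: Add(2050, Mul(-275, I, Pow(7, Rational(1, 2)))) ≈ Add(2050.0, Mul(-727.58, I))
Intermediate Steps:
Z = -9 (Z = Add(-6, -3) = -9)
Function('v')(W) = Pow(Add(-9, W), Rational(1, 2)) (Function('v')(W) = Pow(Add(W, -9), Rational(1, 2)) = Pow(Add(-9, W), Rational(1, 2)))
Function('c')(p, G) = Add(8, Mul(-10, p), Mul(11, G)) (Function('c')(p, G) = Add(Add(Mul(-10, p), Mul(11, G)), 8) = Add(8, Mul(-10, p), Mul(11, G)))
Mul(Function('c')(9, Function('v')(S)), Q) = Mul(Add(8, Mul(-10, 9), Mul(11, Pow(Add(-9, 2), Rational(1, 2)))), -25) = Mul(Add(8, -90, Mul(11, Pow(-7, Rational(1, 2)))), -25) = Mul(Add(8, -90, Mul(11, Mul(I, Pow(7, Rational(1, 2))))), -25) = Mul(Add(8, -90, Mul(11, I, Pow(7, Rational(1, 2)))), -25) = Mul(Add(-82, Mul(11, I, Pow(7, Rational(1, 2)))), -25) = Add(2050, Mul(-275, I, Pow(7, Rational(1, 2))))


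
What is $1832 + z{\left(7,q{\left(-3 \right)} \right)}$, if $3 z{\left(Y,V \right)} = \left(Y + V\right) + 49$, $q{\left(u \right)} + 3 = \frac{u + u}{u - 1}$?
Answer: $\frac{11101}{6} \approx 1850.2$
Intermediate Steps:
$q{\left(u \right)} = -3 + \frac{2 u}{-1 + u}$ ($q{\left(u \right)} = -3 + \frac{u + u}{u - 1} = -3 + \frac{2 u}{-1 + u}$)
$z{\left(Y,V \right)} = \frac{49}{3} + \frac{V}{3} + \frac{Y}{3}$ ($z{\left(Y,V \right)} = \frac{\left(Y + V\right) + 49}{3} = \frac{\left(V + Y\right) + 49}{3} = \frac{49 + V + Y}{3} = \frac{49}{3} + \frac{V}{3} + \frac{Y}{3}$)
$1832 + z{\left(7,q{\left(-3 \right)} \right)} = 1832 + \left(\frac{49}{3} + \frac{\frac{1}{-1 - 3} \left(3 - -3\right)}{3} + \frac{1}{3} \cdot 7\right) = 1832 + \left(\frac{49}{3} + \frac{\frac{1}{-4} \left(3 + 3\right)}{3} + \frac{7}{3}\right) = 1832 + \left(\frac{49}{3} + \frac{\left(- \frac{1}{4}\right) 6}{3} + \frac{7}{3}\right) = 1832 + \left(\frac{49}{3} + \frac{1}{3} \left(- \frac{3}{2}\right) + \frac{7}{3}\right) = 1832 + \left(\frac{49}{3} - \frac{1}{2} + \frac{7}{3}\right) = 1832 + \frac{109}{6} = \frac{11101}{6}$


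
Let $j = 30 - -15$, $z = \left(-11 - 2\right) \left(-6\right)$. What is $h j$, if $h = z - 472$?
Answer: $-17730$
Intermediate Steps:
$z = 78$ ($z = \left(-13\right) \left(-6\right) = 78$)
$j = 45$ ($j = 30 + 15 = 45$)
$h = -394$ ($h = 78 - 472 = -394$)
$h j = \left(-394\right) 45 = -17730$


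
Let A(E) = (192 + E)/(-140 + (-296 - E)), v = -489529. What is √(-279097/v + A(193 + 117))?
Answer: I*√3427039332857566/182594317 ≈ 0.32061*I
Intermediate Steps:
A(E) = (192 + E)/(-436 - E)
√(-279097/v + A(193 + 117)) = √(-279097/(-489529) + (-192 - (193 + 117))/(436 + (193 + 117))) = √(-279097*(-1/489529) + (-192 - 1*310)/(436 + 310)) = √(279097/489529 + (-192 - 310)/746) = √(279097/489529 + (1/746)*(-502)) = √(279097/489529 - 251/373) = √(-18768598/182594317) = I*√3427039332857566/182594317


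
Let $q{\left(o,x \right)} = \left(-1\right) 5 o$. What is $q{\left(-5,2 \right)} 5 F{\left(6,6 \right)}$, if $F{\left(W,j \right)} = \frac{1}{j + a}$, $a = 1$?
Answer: $\frac{125}{7} \approx 17.857$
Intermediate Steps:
$q{\left(o,x \right)} = - 5 o$
$F{\left(W,j \right)} = \frac{1}{1 + j}$ ($F{\left(W,j \right)} = \frac{1}{j + 1} = \frac{1}{1 + j}$)
$q{\left(-5,2 \right)} 5 F{\left(6,6 \right)} = \frac{\left(-5\right) \left(-5\right) 5}{1 + 6} = \frac{25 \cdot 5}{7} = 125 \cdot \frac{1}{7} = \frac{125}{7}$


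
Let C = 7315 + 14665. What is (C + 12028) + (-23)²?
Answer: 34537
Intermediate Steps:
C = 21980
(C + 12028) + (-23)² = (21980 + 12028) + (-23)² = 34008 + 529 = 34537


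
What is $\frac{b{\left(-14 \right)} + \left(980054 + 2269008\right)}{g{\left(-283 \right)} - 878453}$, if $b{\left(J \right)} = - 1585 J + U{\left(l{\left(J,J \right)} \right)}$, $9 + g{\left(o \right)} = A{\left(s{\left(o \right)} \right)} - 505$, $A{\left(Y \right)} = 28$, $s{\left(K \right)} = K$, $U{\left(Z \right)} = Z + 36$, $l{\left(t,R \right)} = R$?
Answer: $- \frac{3271274}{878939} \approx -3.7218$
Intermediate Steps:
$U{\left(Z \right)} = 36 + Z$
$g{\left(o \right)} = -486$ ($g{\left(o \right)} = -9 + \left(28 - 505\right) = -9 - 477 = -486$)
$b{\left(J \right)} = 36 - 1584 J$ ($b{\left(J \right)} = - 1585 J + \left(36 + J\right) = 36 - 1584 J$)
$\frac{b{\left(-14 \right)} + \left(980054 + 2269008\right)}{g{\left(-283 \right)} - 878453} = \frac{\left(36 - -22176\right) + \left(980054 + 2269008\right)}{-486 - 878453} = \frac{\left(36 + 22176\right) + 3249062}{-878939} = \left(22212 + 3249062\right) \left(- \frac{1}{878939}\right) = 3271274 \left(- \frac{1}{878939}\right) = - \frac{3271274}{878939}$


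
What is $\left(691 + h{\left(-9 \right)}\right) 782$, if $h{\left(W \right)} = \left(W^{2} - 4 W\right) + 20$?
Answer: $647496$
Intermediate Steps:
$h{\left(W \right)} = 20 + W^{2} - 4 W$
$\left(691 + h{\left(-9 \right)}\right) 782 = \left(691 + \left(20 + \left(-9\right)^{2} - -36\right)\right) 782 = \left(691 + \left(20 + 81 + 36\right)\right) 782 = \left(691 + 137\right) 782 = 828 \cdot 782 = 647496$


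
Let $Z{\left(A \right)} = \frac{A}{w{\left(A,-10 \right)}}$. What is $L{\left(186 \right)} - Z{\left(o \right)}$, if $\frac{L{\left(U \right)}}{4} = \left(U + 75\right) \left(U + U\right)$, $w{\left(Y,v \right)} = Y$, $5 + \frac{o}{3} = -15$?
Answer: $388367$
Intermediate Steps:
$o = -60$ ($o = -15 + 3 \left(-15\right) = -15 - 45 = -60$)
$L{\left(U \right)} = 8 U \left(75 + U\right)$ ($L{\left(U \right)} = 4 \left(U + 75\right) \left(U + U\right) = 4 \left(75 + U\right) 2 U = 4 \cdot 2 U \left(75 + U\right) = 8 U \left(75 + U\right)$)
$Z{\left(A \right)} = 1$ ($Z{\left(A \right)} = \frac{A}{A} = 1$)
$L{\left(186 \right)} - Z{\left(o \right)} = 8 \cdot 186 \left(75 + 186\right) - 1 = 8 \cdot 186 \cdot 261 - 1 = 388368 - 1 = 388367$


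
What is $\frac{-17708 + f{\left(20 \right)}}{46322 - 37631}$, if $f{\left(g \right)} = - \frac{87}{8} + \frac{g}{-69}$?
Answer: $- \frac{9780979}{4797432} \approx -2.0388$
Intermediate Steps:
$f{\left(g \right)} = - \frac{87}{8} - \frac{g}{69}$ ($f{\left(g \right)} = \left(-87\right) \frac{1}{8} + g \left(- \frac{1}{69}\right) = - \frac{87}{8} - \frac{g}{69}$)
$\frac{-17708 + f{\left(20 \right)}}{46322 - 37631} = \frac{-17708 - \frac{6163}{552}}{46322 - 37631} = \frac{-17708 - \frac{6163}{552}}{8691} = \left(-17708 - \frac{6163}{552}\right) \frac{1}{8691} = \left(- \frac{9780979}{552}\right) \frac{1}{8691} = - \frac{9780979}{4797432}$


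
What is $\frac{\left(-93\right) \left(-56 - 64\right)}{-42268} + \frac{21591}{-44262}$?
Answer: $- \frac{39071453}{51968506} \approx -0.75183$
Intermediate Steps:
$\frac{\left(-93\right) \left(-56 - 64\right)}{-42268} + \frac{21591}{-44262} = - 93 \left(-56 - 64\right) \left(- \frac{1}{42268}\right) + 21591 \left(- \frac{1}{44262}\right) = - 93 \left(-56 - 64\right) \left(- \frac{1}{42268}\right) - \frac{2399}{4918} = \left(-93\right) \left(-120\right) \left(- \frac{1}{42268}\right) - \frac{2399}{4918} = 11160 \left(- \frac{1}{42268}\right) - \frac{2399}{4918} = - \frac{2790}{10567} - \frac{2399}{4918} = - \frac{39071453}{51968506}$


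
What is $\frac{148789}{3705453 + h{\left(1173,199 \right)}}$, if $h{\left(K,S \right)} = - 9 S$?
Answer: $\frac{148789}{3703662} \approx 0.040173$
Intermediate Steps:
$\frac{148789}{3705453 + h{\left(1173,199 \right)}} = \frac{148789}{3705453 - 1791} = \frac{148789}{3703662}$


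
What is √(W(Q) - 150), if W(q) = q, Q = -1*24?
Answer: I*√174 ≈ 13.191*I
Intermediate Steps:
Q = -24
√(W(Q) - 150) = √(-24 - 150) = √(-174) = I*√174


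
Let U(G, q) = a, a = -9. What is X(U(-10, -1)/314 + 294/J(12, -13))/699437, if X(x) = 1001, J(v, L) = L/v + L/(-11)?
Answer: 1001/699437 ≈ 0.0014312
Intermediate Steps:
J(v, L) = -L/11 + L/v (J(v, L) = L/v + L*(-1/11) = L/v - L/11 = -L/11 + L/v)
U(G, q) = -9
X(U(-10, -1)/314 + 294/J(12, -13))/699437 = 1001/699437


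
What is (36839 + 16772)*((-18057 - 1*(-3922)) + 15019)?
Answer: 47392124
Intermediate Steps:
(36839 + 16772)*((-18057 - 1*(-3922)) + 15019) = 53611*((-18057 + 3922) + 15019) = 53611*(-14135 + 15019) = 53611*884 = 47392124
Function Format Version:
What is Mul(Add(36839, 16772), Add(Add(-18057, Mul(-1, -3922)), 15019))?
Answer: 47392124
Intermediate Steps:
Mul(Add(36839, 16772), Add(Add(-18057, Mul(-1, -3922)), 15019)) = Mul(53611, Add(Add(-18057, 3922), 15019)) = Mul(53611, Add(-14135, 15019)) = Mul(53611, 884) = 47392124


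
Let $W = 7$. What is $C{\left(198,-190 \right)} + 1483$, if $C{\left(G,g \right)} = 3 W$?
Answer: $1504$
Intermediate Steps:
$C{\left(G,g \right)} = 21$ ($C{\left(G,g \right)} = 3 \cdot 7 = 21$)
$C{\left(198,-190 \right)} + 1483 = 21 + 1483 = 1504$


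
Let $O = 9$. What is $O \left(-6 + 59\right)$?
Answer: $477$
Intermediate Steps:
$O \left(-6 + 59\right) = 9 \left(-6 + 59\right) = 9 \cdot 53 = 477$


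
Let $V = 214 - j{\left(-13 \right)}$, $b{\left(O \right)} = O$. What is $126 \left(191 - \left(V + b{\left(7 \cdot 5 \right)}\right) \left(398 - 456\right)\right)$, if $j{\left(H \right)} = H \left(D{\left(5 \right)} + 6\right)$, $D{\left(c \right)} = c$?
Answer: $2888802$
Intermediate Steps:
$j{\left(H \right)} = 11 H$ ($j{\left(H \right)} = H \left(5 + 6\right) = H 11 = 11 H$)
$V = 357$ ($V = 214 - 11 \left(-13\right) = 214 - -143 = 214 + 143 = 357$)
$126 \left(191 - \left(V + b{\left(7 \cdot 5 \right)}\right) \left(398 - 456\right)\right) = 126 \left(191 - \left(357 + 7 \cdot 5\right) \left(398 - 456\right)\right) = 126 \left(191 - \left(357 + 35\right) \left(-58\right)\right) = 126 \left(191 - 392 \left(-58\right)\right) = 126 \left(191 - -22736\right) = 126 \left(191 + 22736\right) = 126 \cdot 22927 = 2888802$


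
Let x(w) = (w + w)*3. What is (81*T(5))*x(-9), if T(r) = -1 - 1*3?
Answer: 17496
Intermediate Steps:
x(w) = 6*w (x(w) = (2*w)*3 = 6*w)
T(r) = -4 (T(r) = -1 - 3 = -4)
(81*T(5))*x(-9) = (81*(-4))*(6*(-9)) = -324*(-54) = 17496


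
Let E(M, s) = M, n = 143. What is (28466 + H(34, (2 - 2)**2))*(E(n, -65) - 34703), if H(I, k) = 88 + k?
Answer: -986826240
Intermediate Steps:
(28466 + H(34, (2 - 2)**2))*(E(n, -65) - 34703) = (28466 + (88 + (2 - 2)**2))*(143 - 34703) = (28466 + (88 + 0**2))*(-34560) = (28466 + (88 + 0))*(-34560) = (28466 + 88)*(-34560) = 28554*(-34560) = -986826240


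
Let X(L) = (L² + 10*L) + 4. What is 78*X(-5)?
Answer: -1638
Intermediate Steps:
X(L) = 4 + L² + 10*L
78*X(-5) = 78*(4 + (-5)² + 10*(-5)) = 78*(4 + 25 - 50) = 78*(-21) = -1638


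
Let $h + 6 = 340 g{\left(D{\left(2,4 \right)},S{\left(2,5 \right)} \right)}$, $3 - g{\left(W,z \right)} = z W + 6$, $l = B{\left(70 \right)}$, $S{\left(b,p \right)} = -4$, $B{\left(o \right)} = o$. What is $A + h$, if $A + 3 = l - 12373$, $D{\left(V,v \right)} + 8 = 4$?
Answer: $-18772$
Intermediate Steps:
$l = 70$
$D{\left(V,v \right)} = -4$ ($D{\left(V,v \right)} = -8 + 4 = -4$)
$g{\left(W,z \right)} = -3 - W z$ ($g{\left(W,z \right)} = 3 - \left(z W + 6\right) = 3 - \left(W z + 6\right) = 3 - \left(6 + W z\right) = -3 - W z$)
$A = -12306$ ($A = -3 + \left(70 - 12373\right) = -3 - 12303 = -12306$)
$h = -6466$ ($h = -6 + 340 \left(-3 - \left(-4\right) \left(-4\right)\right) = -6 + 340 \left(-3 - 16\right) = -6 + 340 \left(-19\right) = -6 - 6460 = -6466$)
$A + h = -12306 - 6466 = -18772$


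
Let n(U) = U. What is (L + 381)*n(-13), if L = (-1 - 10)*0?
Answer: -4953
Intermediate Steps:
L = 0 (L = -11*0 = 0)
(L + 381)*n(-13) = (0 + 381)*(-13) = 381*(-13) = -4953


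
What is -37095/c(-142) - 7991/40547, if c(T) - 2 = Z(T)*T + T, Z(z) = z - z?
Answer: 300594445/1135316 ≈ 264.77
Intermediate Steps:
Z(z) = 0
c(T) = 2 + T (c(T) = 2 + (0*T + T) = 2 + (0 + T) = 2 + T)
-37095/c(-142) - 7991/40547 = -37095/(2 - 142) - 7991/40547 = -37095/(-140) - 7991*1/40547 = -37095*(-1/140) - 7991/40547 = 7419/28 - 7991/40547 = 300594445/1135316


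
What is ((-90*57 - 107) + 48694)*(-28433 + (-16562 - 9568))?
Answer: -2371144291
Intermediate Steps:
((-90*57 - 107) + 48694)*(-28433 + (-16562 - 9568)) = ((-5130 - 107) + 48694)*(-28433 - 26130) = (-5237 + 48694)*(-54563) = 43457*(-54563) = -2371144291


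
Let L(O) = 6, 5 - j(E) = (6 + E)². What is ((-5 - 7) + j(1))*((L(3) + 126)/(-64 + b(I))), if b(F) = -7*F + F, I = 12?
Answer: 924/17 ≈ 54.353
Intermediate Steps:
j(E) = 5 - (6 + E)²
b(F) = -6*F
((-5 - 7) + j(1))*((L(3) + 126)/(-64 + b(I))) = ((-5 - 7) + (5 - (6 + 1)²))*((6 + 126)/(-64 - 6*12)) = (-12 + (5 - 1*7²))*(132/(-64 - 72)) = (-12 + (5 - 1*49))*(132/(-136)) = (-12 + (5 - 49))*(132*(-1/136)) = (-12 - 44)*(-33/34) = -56*(-33/34) = 924/17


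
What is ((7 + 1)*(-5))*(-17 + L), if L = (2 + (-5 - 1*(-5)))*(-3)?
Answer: 920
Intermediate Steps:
L = -6 (L = (2 + (-5 + 5))*(-3) = (2 + 0)*(-3) = 2*(-3) = -6)
((7 + 1)*(-5))*(-17 + L) = ((7 + 1)*(-5))*(-17 - 6) = (8*(-5))*(-23) = -40*(-23) = 920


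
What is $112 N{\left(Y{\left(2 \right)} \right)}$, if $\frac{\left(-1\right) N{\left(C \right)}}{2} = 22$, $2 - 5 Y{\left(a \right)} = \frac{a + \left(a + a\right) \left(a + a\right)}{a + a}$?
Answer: $-4928$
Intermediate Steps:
$Y{\left(a \right)} = \frac{2}{5} - \frac{a + 4 a^{2}}{10 a}$ ($Y{\left(a \right)} = \frac{2}{5} - \frac{\left(a + \left(a + a\right) \left(a + a\right)\right) \frac{1}{a + a}}{5} = \frac{2}{5} - \frac{\left(a + 2 a 2 a\right) \frac{1}{2 a}}{5} = \frac{2}{5} - \frac{\left(a + 4 a^{2}\right) \frac{1}{2 a}}{5} = \frac{2}{5} - \frac{\frac{1}{2} \frac{1}{a} \left(a + 4 a^{2}\right)}{5} = \frac{2}{5} - \frac{a + 4 a^{2}}{10 a}$)
$N{\left(C \right)} = -44$ ($N{\left(C \right)} = \left(-2\right) 22 = -44$)
$112 N{\left(Y{\left(2 \right)} \right)} = 112 \left(-44\right) = -4928$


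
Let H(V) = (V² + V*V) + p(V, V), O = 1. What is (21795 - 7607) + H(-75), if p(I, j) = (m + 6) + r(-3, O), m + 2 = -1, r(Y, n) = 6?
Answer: 25447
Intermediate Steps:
m = -3 (m = -2 - 1 = -3)
p(I, j) = 9 (p(I, j) = (-3 + 6) + 6 = 3 + 6 = 9)
H(V) = 9 + 2*V² (H(V) = (V² + V*V) + 9 = (V² + V²) + 9 = 2*V² + 9 = 9 + 2*V²)
(21795 - 7607) + H(-75) = (21795 - 7607) + (9 + 2*(-75)²) = 14188 + (9 + 2*5625) = 14188 + (9 + 11250) = 14188 + 11259 = 25447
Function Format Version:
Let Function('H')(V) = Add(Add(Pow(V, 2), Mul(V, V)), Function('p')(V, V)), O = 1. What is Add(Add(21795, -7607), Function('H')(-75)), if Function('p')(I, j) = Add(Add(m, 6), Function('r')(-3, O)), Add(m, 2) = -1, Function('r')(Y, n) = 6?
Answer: 25447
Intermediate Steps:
m = -3 (m = Add(-2, -1) = -3)
Function('p')(I, j) = 9 (Function('p')(I, j) = Add(Add(-3, 6), 6) = Add(3, 6) = 9)
Function('H')(V) = Add(9, Mul(2, Pow(V, 2))) (Function('H')(V) = Add(Add(Pow(V, 2), Mul(V, V)), 9) = Add(Add(Pow(V, 2), Pow(V, 2)), 9) = Add(Mul(2, Pow(V, 2)), 9) = Add(9, Mul(2, Pow(V, 2))))
Add(Add(21795, -7607), Function('H')(-75)) = Add(Add(21795, -7607), Add(9, Mul(2, Pow(-75, 2)))) = Add(14188, Add(9, Mul(2, 5625))) = Add(14188, Add(9, 11250)) = Add(14188, 11259) = 25447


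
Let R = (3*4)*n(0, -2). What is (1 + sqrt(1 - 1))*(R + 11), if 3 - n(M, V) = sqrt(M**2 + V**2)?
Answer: 23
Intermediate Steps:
n(M, V) = 3 - sqrt(M**2 + V**2)
R = 12 (R = (3*4)*(3 - sqrt(0**2 + (-2)**2)) = 12*(3 - sqrt(0 + 4)) = 12*(3 - sqrt(4)) = 12*(3 - 1*2) = 12*(3 - 2) = 12*1 = 12)
(1 + sqrt(1 - 1))*(R + 11) = (1 + sqrt(1 - 1))*(12 + 11) = (1 + sqrt(0))*23 = (1 + 0)*23 = 1*23 = 23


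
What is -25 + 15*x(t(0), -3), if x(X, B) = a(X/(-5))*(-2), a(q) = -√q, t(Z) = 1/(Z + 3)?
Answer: -25 + 2*I*√15 ≈ -25.0 + 7.746*I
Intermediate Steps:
t(Z) = 1/(3 + Z)
x(X, B) = 2*√5*√(-X)/5 (x(X, B) = -√(X/(-5))*(-2) = -√(X*(-⅕))*(-2) = -√(-X/5)*(-2) = -√5*√(-X)/5*(-2) = 2*√5*√(-X)/5)
-25 + 15*x(t(0), -3) = -25 + 15*(2*√5*√(-1/(3 + 0))/5) = -25 + 15*(2*√5*√(-1/3)/5) = -25 + 15*(2*√5*√(-1*⅓)/5) = -25 + 15*(2*√5*√(-⅓)/5) = -25 + 15*(2*√5*(I*√3/3)/5) = -25 + 15*(2*I*√15/15) = -25 + 2*I*√15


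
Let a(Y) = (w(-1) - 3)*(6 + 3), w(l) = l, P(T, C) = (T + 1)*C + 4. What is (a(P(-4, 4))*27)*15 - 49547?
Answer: -64127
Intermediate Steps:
P(T, C) = 4 + C*(1 + T) (P(T, C) = (1 + T)*C + 4 = C*(1 + T) + 4 = 4 + C*(1 + T))
a(Y) = -36 (a(Y) = (-1 - 3)*(6 + 3) = -4*9 = -36)
(a(P(-4, 4))*27)*15 - 49547 = -36*27*15 - 49547 = -972*15 - 49547 = -14580 - 49547 = -64127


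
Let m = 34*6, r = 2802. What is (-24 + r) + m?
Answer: 2982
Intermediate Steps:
m = 204
(-24 + r) + m = (-24 + 2802) + 204 = 2778 + 204 = 2982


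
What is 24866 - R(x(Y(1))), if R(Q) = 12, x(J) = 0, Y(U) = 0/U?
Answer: 24854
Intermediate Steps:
Y(U) = 0
24866 - R(x(Y(1))) = 24866 - 1*12 = 24866 - 12 = 24854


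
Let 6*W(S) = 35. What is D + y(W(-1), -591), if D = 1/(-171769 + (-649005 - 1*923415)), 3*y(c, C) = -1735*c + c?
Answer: -17642471738/5232567 ≈ -3371.7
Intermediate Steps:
W(S) = 35/6 (W(S) = (1/6)*35 = 35/6)
y(c, C) = -578*c (y(c, C) = (-1735*c + c)/3 = (-1734*c)/3 = -578*c)
D = -1/1744189 (D = 1/(-171769 + (-649005 - 923415)) = 1/(-171769 - 1572420) = 1/(-1744189) = -1/1744189 ≈ -5.7333e-7)
D + y(W(-1), -591) = -1/1744189 - 578*35/6 = -1/1744189 - 10115/3 = -17642471738/5232567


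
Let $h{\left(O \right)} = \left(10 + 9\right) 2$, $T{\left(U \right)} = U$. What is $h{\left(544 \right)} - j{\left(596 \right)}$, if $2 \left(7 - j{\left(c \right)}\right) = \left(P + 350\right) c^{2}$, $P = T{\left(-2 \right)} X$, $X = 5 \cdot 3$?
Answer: $56834591$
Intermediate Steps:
$X = 15$
$P = -30$ ($P = \left(-2\right) 15 = -30$)
$j{\left(c \right)} = 7 - 160 c^{2}$ ($j{\left(c \right)} = 7 - \frac{\left(-30 + 350\right) c^{2}}{2} = 7 - \frac{320 c^{2}}{2} = 7 - 160 c^{2}$)
$h{\left(O \right)} = 38$ ($h{\left(O \right)} = 19 \cdot 2 = 38$)
$h{\left(544 \right)} - j{\left(596 \right)} = 38 - \left(7 - 160 \cdot 596^{2}\right) = 38 - \left(7 - 56834560\right) = 38 - -56834553 = 38 + 56834553 = 56834591$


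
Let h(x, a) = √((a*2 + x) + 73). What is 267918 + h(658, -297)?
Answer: 267918 + √137 ≈ 2.6793e+5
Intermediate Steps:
h(x, a) = √(73 + x + 2*a) (h(x, a) = √((2*a + x) + 73) = √((x + 2*a) + 73) = √(73 + x + 2*a))
267918 + h(658, -297) = 267918 + √(73 + 658 + 2*(-297)) = 267918 + √(73 + 658 - 594) = 267918 + √137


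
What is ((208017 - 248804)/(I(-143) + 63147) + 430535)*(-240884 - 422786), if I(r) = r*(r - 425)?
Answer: -41251555471331660/144371 ≈ -2.8573e+11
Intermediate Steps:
I(r) = r*(-425 + r)
((208017 - 248804)/(I(-143) + 63147) + 430535)*(-240884 - 422786) = ((208017 - 248804)/(-143*(-425 - 143) + 63147) + 430535)*(-240884 - 422786) = (-40787/(-143*(-568) + 63147) + 430535)*(-663670) = (-40787/(81224 + 63147) + 430535)*(-663670) = (-40787/144371 + 430535)*(-663670) = (62156727698/144371)*(-663670) = -41251555471331660/144371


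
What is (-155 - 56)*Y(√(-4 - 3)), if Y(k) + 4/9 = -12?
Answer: 23632/9 ≈ 2625.8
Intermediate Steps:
Y(k) = -112/9 (Y(k) = -4/9 - 12 = -112/9)
(-155 - 56)*Y(√(-4 - 3)) = (-155 - 56)*(-112/9) = -211*(-112/9) = 23632/9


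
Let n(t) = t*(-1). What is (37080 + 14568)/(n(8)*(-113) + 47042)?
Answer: 8608/7991 ≈ 1.0772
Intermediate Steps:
n(t) = -t
(37080 + 14568)/(n(8)*(-113) + 47042) = (37080 + 14568)/(-1*8*(-113) + 47042) = 51648/(-8*(-113) + 47042) = 51648/(904 + 47042) = 51648/47946 = 51648*(1/47946) = 8608/7991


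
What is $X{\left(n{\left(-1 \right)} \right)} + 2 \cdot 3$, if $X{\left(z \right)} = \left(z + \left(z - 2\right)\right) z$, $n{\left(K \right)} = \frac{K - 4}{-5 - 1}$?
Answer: $\frac{103}{18} \approx 5.7222$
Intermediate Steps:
$n{\left(K \right)} = \frac{2}{3} - \frac{K}{6}$ ($n{\left(K \right)} = \frac{-4 + K}{-6} = \left(-4 + K\right) \left(- \frac{1}{6}\right) = \frac{2}{3} - \frac{K}{6}$)
$X{\left(z \right)} = z \left(-2 + 2 z\right)$ ($X{\left(z \right)} = \left(z + \left(z - 2\right)\right) z = \left(z + \left(-2 + z\right)\right) z = \left(-2 + 2 z\right) z = z \left(-2 + 2 z\right)$)
$X{\left(n{\left(-1 \right)} \right)} + 2 \cdot 3 = 2 \left(\frac{2}{3} - - \frac{1}{6}\right) \left(-1 + \left(\frac{2}{3} - - \frac{1}{6}\right)\right) + 2 \cdot 3 = 2 \left(\frac{2}{3} + \frac{1}{6}\right) \left(-1 + \left(\frac{2}{3} + \frac{1}{6}\right)\right) + 6 = 2 \cdot \frac{5}{6} \left(-1 + \frac{5}{6}\right) + 6 = 2 \cdot \frac{5}{6} \left(- \frac{1}{6}\right) + 6 = - \frac{5}{18} + 6 = \frac{103}{18}$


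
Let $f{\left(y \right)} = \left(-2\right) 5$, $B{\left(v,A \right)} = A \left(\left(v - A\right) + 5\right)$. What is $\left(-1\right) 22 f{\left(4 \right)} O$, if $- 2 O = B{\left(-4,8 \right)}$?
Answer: $6160$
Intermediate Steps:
$B{\left(v,A \right)} = A \left(5 + v - A\right)$
$f{\left(y \right)} = -10$
$O = 28$ ($O = - \frac{8 \left(5 - 4 - 8\right)}{2} = - \frac{8 \left(-7\right)}{2} = \left(- \frac{1}{2}\right) \left(-56\right) = 28$)
$\left(-1\right) 22 f{\left(4 \right)} O = \left(-1\right) 22 \left(-10\right) 28 = \left(-22\right) \left(-10\right) 28 = 220 \cdot 28 = 6160$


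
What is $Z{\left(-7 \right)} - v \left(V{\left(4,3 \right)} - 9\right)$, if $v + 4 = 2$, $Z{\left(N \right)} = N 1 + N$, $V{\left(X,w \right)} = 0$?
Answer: $-32$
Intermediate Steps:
$Z{\left(N \right)} = 2 N$ ($Z{\left(N \right)} = N + N = 2 N$)
$v = -2$ ($v = -4 + 2 = -2$)
$Z{\left(-7 \right)} - v \left(V{\left(4,3 \right)} - 9\right) = 2 \left(-7\right) - - 2 \left(0 - 9\right) = -14 - \left(-2\right) \left(-9\right) = -14 - 18 = -32$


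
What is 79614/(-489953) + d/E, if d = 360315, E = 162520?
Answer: 1924688799/936790136 ≈ 2.0546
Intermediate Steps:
79614/(-489953) + d/E = 79614/(-489953) + 360315/162520 = 79614*(-1/489953) + 360315*(1/162520) = -79614/489953 + 4239/1912 = 1924688799/936790136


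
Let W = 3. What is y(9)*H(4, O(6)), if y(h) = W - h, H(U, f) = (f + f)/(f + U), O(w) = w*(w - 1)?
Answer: -180/17 ≈ -10.588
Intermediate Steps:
O(w) = w*(-1 + w)
H(U, f) = 2*f/(U + f) (H(U, f) = (2*f)/(U + f) = 2*f/(U + f))
y(h) = 3 - h
y(9)*H(4, O(6)) = (3 - 1*9)*(2*(6*(-1 + 6))/(4 + 6*(-1 + 6))) = (3 - 9)*(2*(6*5)/(4 + 6*5)) = -12*30/(4 + 30) = -12*30/34 = -6*30/17 = -180/17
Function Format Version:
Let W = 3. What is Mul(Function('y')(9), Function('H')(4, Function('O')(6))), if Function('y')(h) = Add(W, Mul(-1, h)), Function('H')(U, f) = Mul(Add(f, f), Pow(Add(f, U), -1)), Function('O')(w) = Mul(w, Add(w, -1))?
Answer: Rational(-180, 17) ≈ -10.588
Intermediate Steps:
Function('O')(w) = Mul(w, Add(-1, w))
Function('H')(U, f) = Mul(2, f, Pow(Add(U, f), -1)) (Function('H')(U, f) = Mul(Mul(2, f), Pow(Add(U, f), -1)) = Mul(2, f, Pow(Add(U, f), -1)))
Function('y')(h) = Add(3, Mul(-1, h))
Mul(Function('y')(9), Function('H')(4, Function('O')(6))) = Mul(Add(3, Mul(-1, 9)), Mul(2, Mul(6, Add(-1, 6)), Pow(Add(4, Mul(6, Add(-1, 6))), -1))) = Mul(Add(3, -9), Mul(2, Mul(6, 5), Pow(Add(4, Mul(6, 5)), -1))) = Mul(-6, Mul(2, 30, Pow(Add(4, 30), -1))) = Mul(-6, Mul(2, 30, Pow(34, -1))) = Mul(-6, Mul(2, 30, Rational(1, 34))) = Mul(-6, Rational(30, 17)) = Rational(-180, 17)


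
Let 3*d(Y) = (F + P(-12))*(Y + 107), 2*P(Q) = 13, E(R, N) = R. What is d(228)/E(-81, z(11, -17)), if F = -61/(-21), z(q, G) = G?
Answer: -132325/10206 ≈ -12.965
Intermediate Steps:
F = 61/21 (F = -61*(-1/21) = 61/21 ≈ 2.9048)
P(Q) = 13/2 (P(Q) = (½)*13 = 13/2)
d(Y) = 42265/126 + 395*Y/126 (d(Y) = ((61/21 + 13/2)*(Y + 107))/3 = (395*(107 + Y)/42)/3 = (42265/42 + 395*Y/42)/3 = 42265/126 + 395*Y/126)
d(228)/E(-81, z(11, -17)) = (42265/126 + (395/126)*228)/(-81) = (42265/126 + 15010/21)*(-1/81) = (132325/126)*(-1/81) = -132325/10206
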